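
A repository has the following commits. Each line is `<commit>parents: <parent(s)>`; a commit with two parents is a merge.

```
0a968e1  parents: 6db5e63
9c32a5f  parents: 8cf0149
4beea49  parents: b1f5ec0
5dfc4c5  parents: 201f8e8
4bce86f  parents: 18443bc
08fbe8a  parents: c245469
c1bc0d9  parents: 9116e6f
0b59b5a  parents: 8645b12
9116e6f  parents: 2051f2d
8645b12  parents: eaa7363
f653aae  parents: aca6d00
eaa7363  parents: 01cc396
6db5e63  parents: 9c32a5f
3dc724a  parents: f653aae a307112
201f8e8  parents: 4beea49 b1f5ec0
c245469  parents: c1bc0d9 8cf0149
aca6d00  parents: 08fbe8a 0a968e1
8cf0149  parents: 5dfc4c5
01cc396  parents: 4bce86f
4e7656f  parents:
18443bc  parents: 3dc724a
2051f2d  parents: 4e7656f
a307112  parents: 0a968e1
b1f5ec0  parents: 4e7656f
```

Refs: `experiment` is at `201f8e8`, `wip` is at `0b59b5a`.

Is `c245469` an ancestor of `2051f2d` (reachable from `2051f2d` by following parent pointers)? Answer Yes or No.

No

Ancestors of 2051f2d: {2051f2d, 4e7656f}.
c245469 is not in that set, so it is not an ancestor of 2051f2d.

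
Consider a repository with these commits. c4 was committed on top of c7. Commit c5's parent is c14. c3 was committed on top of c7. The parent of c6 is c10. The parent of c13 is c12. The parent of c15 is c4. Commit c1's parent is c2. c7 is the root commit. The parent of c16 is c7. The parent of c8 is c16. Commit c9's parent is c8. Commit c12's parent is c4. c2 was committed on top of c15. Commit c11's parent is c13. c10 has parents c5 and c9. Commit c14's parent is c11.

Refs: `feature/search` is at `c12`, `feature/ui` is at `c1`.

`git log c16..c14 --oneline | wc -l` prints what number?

5

Reachable from c14: {c11, c12, c13, c14, c4, c7}.
Reachable from c16: {c16, c7}.
In c14's history but not c16's: {c11, c12, c13, c14, c4} — 5 commits.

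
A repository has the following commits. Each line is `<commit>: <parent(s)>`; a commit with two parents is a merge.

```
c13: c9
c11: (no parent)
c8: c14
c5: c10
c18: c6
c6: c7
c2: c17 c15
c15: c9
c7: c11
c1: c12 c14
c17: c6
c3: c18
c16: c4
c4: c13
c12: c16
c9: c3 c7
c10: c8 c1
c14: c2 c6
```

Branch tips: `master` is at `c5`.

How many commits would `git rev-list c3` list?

5

Walking parent pointers from c3: reachable set = {c11, c18, c3, c6, c7}.
That is 5 commits.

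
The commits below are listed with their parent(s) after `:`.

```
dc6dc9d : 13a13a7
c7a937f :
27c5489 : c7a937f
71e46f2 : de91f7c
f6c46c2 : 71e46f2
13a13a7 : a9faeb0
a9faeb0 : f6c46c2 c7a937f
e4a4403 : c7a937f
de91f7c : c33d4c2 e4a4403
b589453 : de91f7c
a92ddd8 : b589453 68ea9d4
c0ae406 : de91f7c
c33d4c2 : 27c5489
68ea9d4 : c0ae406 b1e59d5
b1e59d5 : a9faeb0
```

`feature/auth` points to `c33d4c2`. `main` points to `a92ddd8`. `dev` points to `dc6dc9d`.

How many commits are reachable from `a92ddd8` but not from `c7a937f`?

Reachable from a92ddd8: {27c5489, 68ea9d4, 71e46f2, a92ddd8, a9faeb0, b1e59d5, b589453, c0ae406, c33d4c2, c7a937f, de91f7c, e4a4403, f6c46c2}.
Reachable from c7a937f: {c7a937f}.
In a92ddd8's history but not c7a937f's: {27c5489, 68ea9d4, 71e46f2, a92ddd8, a9faeb0, b1e59d5, b589453, c0ae406, c33d4c2, de91f7c, e4a4403, f6c46c2} — 12 commits.

12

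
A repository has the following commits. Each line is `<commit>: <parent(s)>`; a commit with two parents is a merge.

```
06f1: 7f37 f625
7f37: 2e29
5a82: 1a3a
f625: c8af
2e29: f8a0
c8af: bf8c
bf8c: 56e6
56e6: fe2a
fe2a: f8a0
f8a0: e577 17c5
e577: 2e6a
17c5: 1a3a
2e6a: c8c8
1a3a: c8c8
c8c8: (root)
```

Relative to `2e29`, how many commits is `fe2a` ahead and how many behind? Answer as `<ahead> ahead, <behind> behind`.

Reachable from fe2a: {17c5, 1a3a, 2e6a, c8c8, e577, f8a0, fe2a}.
Reachable from 2e29: {17c5, 1a3a, 2e29, 2e6a, c8c8, e577, f8a0}.
Only in fe2a's history (ahead): {fe2a} — 1.
Only in 2e29's history (behind): {2e29} — 1.

1 ahead, 1 behind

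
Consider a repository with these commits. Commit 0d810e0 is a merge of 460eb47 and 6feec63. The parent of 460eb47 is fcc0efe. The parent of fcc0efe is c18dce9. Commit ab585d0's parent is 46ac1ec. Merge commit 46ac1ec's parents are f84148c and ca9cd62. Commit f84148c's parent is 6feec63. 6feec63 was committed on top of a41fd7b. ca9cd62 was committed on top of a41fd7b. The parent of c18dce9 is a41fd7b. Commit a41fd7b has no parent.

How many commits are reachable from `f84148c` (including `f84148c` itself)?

3

Walking parent pointers from f84148c: reachable set = {6feec63, a41fd7b, f84148c}.
That is 3 commits.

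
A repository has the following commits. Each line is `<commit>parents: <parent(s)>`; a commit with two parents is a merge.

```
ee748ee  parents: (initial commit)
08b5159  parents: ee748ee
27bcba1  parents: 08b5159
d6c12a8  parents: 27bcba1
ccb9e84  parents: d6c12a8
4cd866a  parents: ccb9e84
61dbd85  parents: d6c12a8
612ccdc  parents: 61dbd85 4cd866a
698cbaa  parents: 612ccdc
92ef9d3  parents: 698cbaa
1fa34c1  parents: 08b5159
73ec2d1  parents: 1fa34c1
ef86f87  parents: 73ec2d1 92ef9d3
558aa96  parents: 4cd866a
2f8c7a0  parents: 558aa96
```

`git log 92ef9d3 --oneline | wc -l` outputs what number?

10

Walking parent pointers from 92ef9d3: reachable set = {08b5159, 27bcba1, 4cd866a, 612ccdc, 61dbd85, 698cbaa, 92ef9d3, ccb9e84, d6c12a8, ee748ee}.
That is 10 commits.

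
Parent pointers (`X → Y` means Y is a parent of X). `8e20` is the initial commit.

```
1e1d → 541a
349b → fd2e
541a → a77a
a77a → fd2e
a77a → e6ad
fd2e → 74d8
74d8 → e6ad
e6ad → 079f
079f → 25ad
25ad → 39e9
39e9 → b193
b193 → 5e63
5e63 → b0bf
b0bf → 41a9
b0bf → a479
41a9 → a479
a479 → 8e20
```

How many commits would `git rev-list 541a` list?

Walking parent pointers from 541a: reachable set = {079f, 25ad, 39e9, 41a9, 541a, 5e63, 74d8, 8e20, a479, a77a, b0bf, b193, e6ad, fd2e}.
That is 14 commits.

14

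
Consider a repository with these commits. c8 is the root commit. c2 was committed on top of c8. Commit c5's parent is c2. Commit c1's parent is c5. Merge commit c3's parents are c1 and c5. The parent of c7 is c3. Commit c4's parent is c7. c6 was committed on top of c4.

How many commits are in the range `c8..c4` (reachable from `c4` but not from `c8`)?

6

Reachable from c4: {c1, c2, c3, c4, c5, c7, c8}.
Reachable from c8: {c8}.
In c4's history but not c8's: {c1, c2, c3, c4, c5, c7} — 6 commits.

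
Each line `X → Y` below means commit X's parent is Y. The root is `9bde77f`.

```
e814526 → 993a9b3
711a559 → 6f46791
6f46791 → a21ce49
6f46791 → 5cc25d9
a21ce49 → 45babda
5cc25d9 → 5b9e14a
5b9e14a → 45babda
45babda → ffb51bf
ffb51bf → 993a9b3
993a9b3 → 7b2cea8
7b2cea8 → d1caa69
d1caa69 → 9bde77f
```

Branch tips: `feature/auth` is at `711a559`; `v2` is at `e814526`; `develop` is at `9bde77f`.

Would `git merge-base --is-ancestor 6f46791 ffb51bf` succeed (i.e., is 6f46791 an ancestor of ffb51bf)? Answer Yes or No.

No

Ancestors of ffb51bf: {7b2cea8, 993a9b3, 9bde77f, d1caa69, ffb51bf}.
6f46791 is not in that set, so it is not an ancestor of ffb51bf.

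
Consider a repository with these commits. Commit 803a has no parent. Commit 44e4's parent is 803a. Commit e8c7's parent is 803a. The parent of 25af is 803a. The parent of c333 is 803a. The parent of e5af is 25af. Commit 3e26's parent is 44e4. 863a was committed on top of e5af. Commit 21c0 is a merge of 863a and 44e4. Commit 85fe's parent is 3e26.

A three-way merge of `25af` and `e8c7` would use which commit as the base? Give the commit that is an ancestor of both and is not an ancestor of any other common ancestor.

Ancestors of 25af: {25af, 803a}.
Ancestors of e8c7: {803a, e8c7}.
Common ancestors: {803a}.
The only common ancestor is 803a, so it is the merge base.

803a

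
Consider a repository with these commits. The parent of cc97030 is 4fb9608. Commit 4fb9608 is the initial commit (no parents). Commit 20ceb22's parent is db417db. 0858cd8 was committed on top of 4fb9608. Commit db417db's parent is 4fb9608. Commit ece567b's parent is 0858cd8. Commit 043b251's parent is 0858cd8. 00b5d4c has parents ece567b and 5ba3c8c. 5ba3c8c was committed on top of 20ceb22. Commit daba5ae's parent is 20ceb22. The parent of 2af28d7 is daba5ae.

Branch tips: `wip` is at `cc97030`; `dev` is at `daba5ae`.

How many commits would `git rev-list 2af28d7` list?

Walking parent pointers from 2af28d7: reachable set = {20ceb22, 2af28d7, 4fb9608, daba5ae, db417db}.
That is 5 commits.

5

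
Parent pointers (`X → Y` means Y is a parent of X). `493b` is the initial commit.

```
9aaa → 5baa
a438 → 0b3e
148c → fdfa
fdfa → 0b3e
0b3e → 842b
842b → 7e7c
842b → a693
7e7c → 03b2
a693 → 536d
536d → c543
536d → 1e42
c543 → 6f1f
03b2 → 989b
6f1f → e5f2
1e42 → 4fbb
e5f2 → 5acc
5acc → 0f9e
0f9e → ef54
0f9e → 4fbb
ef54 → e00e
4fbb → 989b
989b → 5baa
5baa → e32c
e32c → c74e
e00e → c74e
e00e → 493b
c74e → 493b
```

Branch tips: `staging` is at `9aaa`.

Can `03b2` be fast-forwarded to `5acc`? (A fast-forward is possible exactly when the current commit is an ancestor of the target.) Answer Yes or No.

No

A fast-forward from 03b2 to 5acc is possible iff 03b2 is an ancestor of 5acc.
Ancestors of 5acc: {0f9e, 493b, 4fbb, 5acc, 5baa, 989b, c74e, e00e, e32c, ef54}.
03b2 is not among them, so fast-forward is not possible.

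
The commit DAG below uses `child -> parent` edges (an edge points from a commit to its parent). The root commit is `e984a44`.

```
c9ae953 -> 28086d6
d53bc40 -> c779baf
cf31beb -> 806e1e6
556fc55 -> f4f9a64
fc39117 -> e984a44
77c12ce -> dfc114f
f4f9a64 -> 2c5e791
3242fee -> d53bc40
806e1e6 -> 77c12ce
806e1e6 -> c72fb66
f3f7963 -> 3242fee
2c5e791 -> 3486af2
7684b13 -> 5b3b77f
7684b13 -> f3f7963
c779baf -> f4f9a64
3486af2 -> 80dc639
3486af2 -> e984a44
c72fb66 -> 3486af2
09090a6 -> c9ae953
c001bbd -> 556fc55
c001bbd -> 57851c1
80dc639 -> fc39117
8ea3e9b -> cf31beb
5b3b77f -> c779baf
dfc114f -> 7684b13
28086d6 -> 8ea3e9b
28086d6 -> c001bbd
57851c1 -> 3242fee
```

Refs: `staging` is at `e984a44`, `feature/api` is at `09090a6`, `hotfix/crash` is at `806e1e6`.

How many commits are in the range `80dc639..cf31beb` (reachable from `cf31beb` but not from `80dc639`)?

14

Reachable from cf31beb: {2c5e791, 3242fee, 3486af2, 5b3b77f, 7684b13, 77c12ce, 806e1e6, 80dc639, c72fb66, c779baf, cf31beb, d53bc40, dfc114f, e984a44, f3f7963, f4f9a64, fc39117}.
Reachable from 80dc639: {80dc639, e984a44, fc39117}.
In cf31beb's history but not 80dc639's: {2c5e791, 3242fee, 3486af2, 5b3b77f, 7684b13, 77c12ce, 806e1e6, c72fb66, c779baf, cf31beb, d53bc40, dfc114f, f3f7963, f4f9a64} — 14 commits.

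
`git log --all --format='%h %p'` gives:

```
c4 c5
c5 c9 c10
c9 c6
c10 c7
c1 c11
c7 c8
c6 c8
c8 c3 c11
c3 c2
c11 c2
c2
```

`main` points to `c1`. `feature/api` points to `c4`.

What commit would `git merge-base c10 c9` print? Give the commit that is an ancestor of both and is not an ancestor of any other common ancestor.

c8

Ancestors of c10: {c10, c11, c2, c3, c7, c8}.
Ancestors of c9: {c11, c2, c3, c6, c8, c9}.
Common ancestors: {c11, c2, c3, c8}.
Among these, c8 is not an ancestor of any other common ancestor — it is the merge base.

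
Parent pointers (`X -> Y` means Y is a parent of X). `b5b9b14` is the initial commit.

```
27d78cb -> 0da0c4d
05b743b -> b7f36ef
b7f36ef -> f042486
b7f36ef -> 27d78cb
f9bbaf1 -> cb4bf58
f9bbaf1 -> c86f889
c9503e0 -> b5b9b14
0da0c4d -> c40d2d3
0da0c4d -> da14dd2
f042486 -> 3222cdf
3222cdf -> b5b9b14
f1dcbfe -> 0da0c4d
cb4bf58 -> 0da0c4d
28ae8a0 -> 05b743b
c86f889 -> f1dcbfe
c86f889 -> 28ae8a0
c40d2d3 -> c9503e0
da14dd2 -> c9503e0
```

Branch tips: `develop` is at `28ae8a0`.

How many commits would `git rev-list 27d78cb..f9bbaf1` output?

Reachable from f9bbaf1: {05b743b, 0da0c4d, 27d78cb, 28ae8a0, 3222cdf, b5b9b14, b7f36ef, c40d2d3, c86f889, c9503e0, cb4bf58, da14dd2, f042486, f1dcbfe, f9bbaf1}.
Reachable from 27d78cb: {0da0c4d, 27d78cb, b5b9b14, c40d2d3, c9503e0, da14dd2}.
In f9bbaf1's history but not 27d78cb's: {05b743b, 28ae8a0, 3222cdf, b7f36ef, c86f889, cb4bf58, f042486, f1dcbfe, f9bbaf1} — 9 commits.

9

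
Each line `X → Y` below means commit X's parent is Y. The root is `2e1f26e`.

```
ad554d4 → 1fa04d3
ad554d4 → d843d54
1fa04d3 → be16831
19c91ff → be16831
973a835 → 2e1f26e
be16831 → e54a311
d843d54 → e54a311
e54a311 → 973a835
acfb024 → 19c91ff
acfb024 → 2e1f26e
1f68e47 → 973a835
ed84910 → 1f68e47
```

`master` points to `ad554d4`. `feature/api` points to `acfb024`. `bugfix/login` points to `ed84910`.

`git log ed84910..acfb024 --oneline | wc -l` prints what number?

Reachable from acfb024: {19c91ff, 2e1f26e, 973a835, acfb024, be16831, e54a311}.
Reachable from ed84910: {1f68e47, 2e1f26e, 973a835, ed84910}.
In acfb024's history but not ed84910's: {19c91ff, acfb024, be16831, e54a311} — 4 commits.

4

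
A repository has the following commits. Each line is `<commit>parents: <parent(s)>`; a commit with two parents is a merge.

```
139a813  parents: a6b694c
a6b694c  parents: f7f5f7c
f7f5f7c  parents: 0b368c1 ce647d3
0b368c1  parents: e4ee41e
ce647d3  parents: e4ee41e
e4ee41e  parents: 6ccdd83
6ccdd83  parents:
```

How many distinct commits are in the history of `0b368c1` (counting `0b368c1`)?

Walking parent pointers from 0b368c1: reachable set = {0b368c1, 6ccdd83, e4ee41e}.
That is 3 commits.

3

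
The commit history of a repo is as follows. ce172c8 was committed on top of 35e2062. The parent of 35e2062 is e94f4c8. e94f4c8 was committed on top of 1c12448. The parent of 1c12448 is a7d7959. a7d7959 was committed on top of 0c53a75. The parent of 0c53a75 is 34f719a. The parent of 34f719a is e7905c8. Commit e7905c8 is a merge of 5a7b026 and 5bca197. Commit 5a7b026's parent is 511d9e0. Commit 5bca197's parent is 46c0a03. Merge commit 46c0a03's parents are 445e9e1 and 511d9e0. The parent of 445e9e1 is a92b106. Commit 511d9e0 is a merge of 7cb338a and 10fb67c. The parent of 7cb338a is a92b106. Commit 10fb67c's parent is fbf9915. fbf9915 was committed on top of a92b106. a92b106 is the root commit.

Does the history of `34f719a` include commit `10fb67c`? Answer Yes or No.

Ancestors of 34f719a (commits reachable by following parents): {10fb67c, 34f719a, 445e9e1, 46c0a03, 511d9e0, 5a7b026, 5bca197, 7cb338a, a92b106, e7905c8, fbf9915}.
10fb67c is in that set, so it is an ancestor of 34f719a.

Yes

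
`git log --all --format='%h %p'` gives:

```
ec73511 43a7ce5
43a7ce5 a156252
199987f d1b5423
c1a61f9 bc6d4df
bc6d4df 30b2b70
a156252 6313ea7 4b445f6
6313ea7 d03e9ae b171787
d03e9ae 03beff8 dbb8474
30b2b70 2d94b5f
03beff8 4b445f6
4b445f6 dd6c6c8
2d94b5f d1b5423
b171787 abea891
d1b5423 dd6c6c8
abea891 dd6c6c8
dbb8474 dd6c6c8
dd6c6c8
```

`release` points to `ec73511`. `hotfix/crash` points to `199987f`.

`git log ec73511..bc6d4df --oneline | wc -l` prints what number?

4

Reachable from bc6d4df: {2d94b5f, 30b2b70, bc6d4df, d1b5423, dd6c6c8}.
Reachable from ec73511: {03beff8, 43a7ce5, 4b445f6, 6313ea7, a156252, abea891, b171787, d03e9ae, dbb8474, dd6c6c8, ec73511}.
In bc6d4df's history but not ec73511's: {2d94b5f, 30b2b70, bc6d4df, d1b5423} — 4 commits.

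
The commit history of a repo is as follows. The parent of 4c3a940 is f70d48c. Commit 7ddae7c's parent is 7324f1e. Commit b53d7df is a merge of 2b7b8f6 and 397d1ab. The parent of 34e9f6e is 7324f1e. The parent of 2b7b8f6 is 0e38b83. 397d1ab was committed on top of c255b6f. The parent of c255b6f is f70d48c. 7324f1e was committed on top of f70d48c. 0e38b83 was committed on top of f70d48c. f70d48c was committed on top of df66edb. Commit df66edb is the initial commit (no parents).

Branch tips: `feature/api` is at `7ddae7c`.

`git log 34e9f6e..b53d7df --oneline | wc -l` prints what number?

Reachable from b53d7df: {0e38b83, 2b7b8f6, 397d1ab, b53d7df, c255b6f, df66edb, f70d48c}.
Reachable from 34e9f6e: {34e9f6e, 7324f1e, df66edb, f70d48c}.
In b53d7df's history but not 34e9f6e's: {0e38b83, 2b7b8f6, 397d1ab, b53d7df, c255b6f} — 5 commits.

5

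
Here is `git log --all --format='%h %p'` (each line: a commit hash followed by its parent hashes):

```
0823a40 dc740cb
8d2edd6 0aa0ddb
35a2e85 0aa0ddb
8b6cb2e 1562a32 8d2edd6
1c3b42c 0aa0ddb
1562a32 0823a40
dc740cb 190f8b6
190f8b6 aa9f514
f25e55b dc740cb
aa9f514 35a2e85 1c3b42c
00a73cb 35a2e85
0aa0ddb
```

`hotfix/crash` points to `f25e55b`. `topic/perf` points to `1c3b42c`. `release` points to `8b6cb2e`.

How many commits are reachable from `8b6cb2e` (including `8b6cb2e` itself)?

Walking parent pointers from 8b6cb2e: reachable set = {0823a40, 0aa0ddb, 1562a32, 190f8b6, 1c3b42c, 35a2e85, 8b6cb2e, 8d2edd6, aa9f514, dc740cb}.
That is 10 commits.

10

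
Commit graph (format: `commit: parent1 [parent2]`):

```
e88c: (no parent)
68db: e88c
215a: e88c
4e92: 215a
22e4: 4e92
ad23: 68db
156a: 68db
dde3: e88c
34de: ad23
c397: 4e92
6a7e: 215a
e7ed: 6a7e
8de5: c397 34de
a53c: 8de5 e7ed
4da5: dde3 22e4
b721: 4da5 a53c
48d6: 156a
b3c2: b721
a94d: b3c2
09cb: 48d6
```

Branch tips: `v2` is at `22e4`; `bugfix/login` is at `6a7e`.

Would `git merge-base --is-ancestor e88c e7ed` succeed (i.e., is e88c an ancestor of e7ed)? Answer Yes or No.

Yes

Ancestors of e7ed (commits reachable by following parents): {215a, 6a7e, e7ed, e88c}.
e88c is in that set, so it is an ancestor of e7ed.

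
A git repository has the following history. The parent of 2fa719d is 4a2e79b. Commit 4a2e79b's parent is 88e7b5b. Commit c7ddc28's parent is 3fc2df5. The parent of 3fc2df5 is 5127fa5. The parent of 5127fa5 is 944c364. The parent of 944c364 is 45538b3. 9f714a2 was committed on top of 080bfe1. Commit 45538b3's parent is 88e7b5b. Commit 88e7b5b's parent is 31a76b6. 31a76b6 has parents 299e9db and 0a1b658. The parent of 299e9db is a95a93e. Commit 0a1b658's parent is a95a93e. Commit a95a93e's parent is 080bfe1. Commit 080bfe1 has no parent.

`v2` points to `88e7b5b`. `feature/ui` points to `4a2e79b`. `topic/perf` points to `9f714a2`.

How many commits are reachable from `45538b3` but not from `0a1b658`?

4

Reachable from 45538b3: {080bfe1, 0a1b658, 299e9db, 31a76b6, 45538b3, 88e7b5b, a95a93e}.
Reachable from 0a1b658: {080bfe1, 0a1b658, a95a93e}.
In 45538b3's history but not 0a1b658's: {299e9db, 31a76b6, 45538b3, 88e7b5b} — 4 commits.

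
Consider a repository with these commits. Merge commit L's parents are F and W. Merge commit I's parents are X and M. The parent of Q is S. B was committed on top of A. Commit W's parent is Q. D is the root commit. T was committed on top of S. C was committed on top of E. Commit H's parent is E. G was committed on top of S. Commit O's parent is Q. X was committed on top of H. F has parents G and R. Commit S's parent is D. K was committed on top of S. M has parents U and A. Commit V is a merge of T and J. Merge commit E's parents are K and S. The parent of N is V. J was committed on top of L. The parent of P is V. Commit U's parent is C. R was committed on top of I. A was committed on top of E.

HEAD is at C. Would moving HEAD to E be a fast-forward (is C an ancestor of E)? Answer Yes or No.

A fast-forward from C to E is possible iff C is an ancestor of E.
Ancestors of E: {D, E, K, S}.
C is not among them, so fast-forward is not possible.

No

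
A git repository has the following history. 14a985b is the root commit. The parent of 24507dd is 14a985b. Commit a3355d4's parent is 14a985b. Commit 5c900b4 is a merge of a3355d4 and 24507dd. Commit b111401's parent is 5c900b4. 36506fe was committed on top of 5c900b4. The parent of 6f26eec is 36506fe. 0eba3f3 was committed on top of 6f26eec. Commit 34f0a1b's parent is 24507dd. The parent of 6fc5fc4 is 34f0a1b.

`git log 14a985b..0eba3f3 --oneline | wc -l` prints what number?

6

Reachable from 0eba3f3: {0eba3f3, 14a985b, 24507dd, 36506fe, 5c900b4, 6f26eec, a3355d4}.
Reachable from 14a985b: {14a985b}.
In 0eba3f3's history but not 14a985b's: {0eba3f3, 24507dd, 36506fe, 5c900b4, 6f26eec, a3355d4} — 6 commits.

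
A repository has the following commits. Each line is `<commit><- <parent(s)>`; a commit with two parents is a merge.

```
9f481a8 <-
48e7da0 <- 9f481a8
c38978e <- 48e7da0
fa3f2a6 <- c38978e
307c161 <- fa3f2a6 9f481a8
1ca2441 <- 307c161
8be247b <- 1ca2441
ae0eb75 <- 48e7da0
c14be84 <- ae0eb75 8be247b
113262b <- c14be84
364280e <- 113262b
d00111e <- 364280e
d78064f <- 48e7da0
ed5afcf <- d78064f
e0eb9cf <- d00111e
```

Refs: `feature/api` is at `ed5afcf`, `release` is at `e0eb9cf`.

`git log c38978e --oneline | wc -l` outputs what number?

3

Walking parent pointers from c38978e: reachable set = {48e7da0, 9f481a8, c38978e}.
That is 3 commits.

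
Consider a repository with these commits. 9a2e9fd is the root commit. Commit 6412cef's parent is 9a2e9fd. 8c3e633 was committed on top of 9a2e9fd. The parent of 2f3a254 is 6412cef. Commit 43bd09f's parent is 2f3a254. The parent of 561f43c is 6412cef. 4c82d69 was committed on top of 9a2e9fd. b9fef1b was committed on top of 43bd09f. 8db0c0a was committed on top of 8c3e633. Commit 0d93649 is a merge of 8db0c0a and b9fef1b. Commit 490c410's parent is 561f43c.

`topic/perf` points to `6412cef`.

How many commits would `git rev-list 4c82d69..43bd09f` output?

Reachable from 43bd09f: {2f3a254, 43bd09f, 6412cef, 9a2e9fd}.
Reachable from 4c82d69: {4c82d69, 9a2e9fd}.
In 43bd09f's history but not 4c82d69's: {2f3a254, 43bd09f, 6412cef} — 3 commits.

3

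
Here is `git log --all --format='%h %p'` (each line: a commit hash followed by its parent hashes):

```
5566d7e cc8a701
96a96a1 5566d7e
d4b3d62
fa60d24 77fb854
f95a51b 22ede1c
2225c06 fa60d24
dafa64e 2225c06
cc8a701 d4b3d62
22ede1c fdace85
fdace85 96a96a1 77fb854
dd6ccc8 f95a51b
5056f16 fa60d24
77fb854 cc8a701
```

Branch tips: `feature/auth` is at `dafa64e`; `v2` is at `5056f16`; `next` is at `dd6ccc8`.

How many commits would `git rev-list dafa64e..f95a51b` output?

5

Reachable from f95a51b: {22ede1c, 5566d7e, 77fb854, 96a96a1, cc8a701, d4b3d62, f95a51b, fdace85}.
Reachable from dafa64e: {2225c06, 77fb854, cc8a701, d4b3d62, dafa64e, fa60d24}.
In f95a51b's history but not dafa64e's: {22ede1c, 5566d7e, 96a96a1, f95a51b, fdace85} — 5 commits.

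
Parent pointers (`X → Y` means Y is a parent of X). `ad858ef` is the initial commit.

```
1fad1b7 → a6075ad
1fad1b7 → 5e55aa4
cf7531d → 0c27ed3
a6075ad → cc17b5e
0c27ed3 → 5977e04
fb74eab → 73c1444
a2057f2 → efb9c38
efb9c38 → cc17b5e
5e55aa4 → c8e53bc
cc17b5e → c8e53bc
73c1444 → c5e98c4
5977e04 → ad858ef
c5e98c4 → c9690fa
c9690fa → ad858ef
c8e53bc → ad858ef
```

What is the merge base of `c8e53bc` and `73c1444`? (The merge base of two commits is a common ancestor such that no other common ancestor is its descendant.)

ad858ef

Ancestors of c8e53bc: {ad858ef, c8e53bc}.
Ancestors of 73c1444: {73c1444, ad858ef, c5e98c4, c9690fa}.
Common ancestors: {ad858ef}.
The only common ancestor is ad858ef, so it is the merge base.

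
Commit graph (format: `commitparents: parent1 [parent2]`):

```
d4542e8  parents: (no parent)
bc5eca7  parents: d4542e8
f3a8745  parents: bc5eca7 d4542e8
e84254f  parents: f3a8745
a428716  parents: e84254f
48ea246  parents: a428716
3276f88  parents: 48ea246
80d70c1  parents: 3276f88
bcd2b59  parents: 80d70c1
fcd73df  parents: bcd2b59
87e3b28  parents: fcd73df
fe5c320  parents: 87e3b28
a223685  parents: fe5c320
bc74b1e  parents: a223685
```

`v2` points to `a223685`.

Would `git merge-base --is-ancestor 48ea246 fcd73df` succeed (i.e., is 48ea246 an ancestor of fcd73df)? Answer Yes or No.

Yes

Ancestors of fcd73df (commits reachable by following parents): {3276f88, 48ea246, 80d70c1, a428716, bc5eca7, bcd2b59, d4542e8, e84254f, f3a8745, fcd73df}.
48ea246 is in that set, so it is an ancestor of fcd73df.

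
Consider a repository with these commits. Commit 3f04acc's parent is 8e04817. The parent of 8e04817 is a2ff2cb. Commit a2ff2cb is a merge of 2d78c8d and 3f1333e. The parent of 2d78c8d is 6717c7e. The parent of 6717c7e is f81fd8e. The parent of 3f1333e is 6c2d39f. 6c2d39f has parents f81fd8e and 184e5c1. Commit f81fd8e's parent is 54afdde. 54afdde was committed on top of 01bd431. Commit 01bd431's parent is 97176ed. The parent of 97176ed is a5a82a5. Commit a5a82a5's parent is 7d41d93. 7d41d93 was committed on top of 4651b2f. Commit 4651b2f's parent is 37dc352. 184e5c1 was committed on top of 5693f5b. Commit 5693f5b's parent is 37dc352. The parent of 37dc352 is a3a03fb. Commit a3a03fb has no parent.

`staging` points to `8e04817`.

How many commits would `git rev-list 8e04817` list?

Walking parent pointers from 8e04817: reachable set = {01bd431, 184e5c1, 2d78c8d, 37dc352, 3f1333e, 4651b2f, 54afdde, 5693f5b, 6717c7e, 6c2d39f, 7d41d93, 8e04817, 97176ed, a2ff2cb, a3a03fb, a5a82a5, f81fd8e}.
That is 17 commits.

17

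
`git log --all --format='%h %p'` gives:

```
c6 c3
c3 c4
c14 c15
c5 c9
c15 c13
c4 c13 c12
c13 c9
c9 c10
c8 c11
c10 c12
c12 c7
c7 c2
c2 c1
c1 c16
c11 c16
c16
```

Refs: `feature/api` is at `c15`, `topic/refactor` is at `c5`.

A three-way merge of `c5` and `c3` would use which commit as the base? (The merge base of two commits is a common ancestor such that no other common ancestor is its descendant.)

c9

Ancestors of c5: {c1, c10, c12, c16, c2, c5, c7, c9}.
Ancestors of c3: {c1, c10, c12, c13, c16, c2, c3, c4, c7, c9}.
Common ancestors: {c1, c10, c12, c16, c2, c7, c9}.
Among these, c9 is not an ancestor of any other common ancestor — it is the merge base.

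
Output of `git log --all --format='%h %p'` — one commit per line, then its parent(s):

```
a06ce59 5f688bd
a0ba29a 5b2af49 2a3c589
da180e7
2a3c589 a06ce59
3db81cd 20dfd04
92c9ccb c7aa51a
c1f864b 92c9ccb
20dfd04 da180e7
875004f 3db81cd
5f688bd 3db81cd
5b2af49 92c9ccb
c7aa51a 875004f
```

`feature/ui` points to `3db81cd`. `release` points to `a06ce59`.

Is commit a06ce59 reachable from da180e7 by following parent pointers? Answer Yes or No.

Ancestors of da180e7: {da180e7}.
a06ce59 is not in that set, so it is not an ancestor of da180e7.

No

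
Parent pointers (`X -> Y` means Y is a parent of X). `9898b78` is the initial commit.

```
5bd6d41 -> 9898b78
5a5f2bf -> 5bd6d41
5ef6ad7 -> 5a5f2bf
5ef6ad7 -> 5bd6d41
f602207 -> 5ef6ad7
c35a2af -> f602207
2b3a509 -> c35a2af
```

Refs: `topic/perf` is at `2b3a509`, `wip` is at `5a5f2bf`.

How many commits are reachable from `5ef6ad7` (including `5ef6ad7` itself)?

4

Walking parent pointers from 5ef6ad7: reachable set = {5a5f2bf, 5bd6d41, 5ef6ad7, 9898b78}.
That is 4 commits.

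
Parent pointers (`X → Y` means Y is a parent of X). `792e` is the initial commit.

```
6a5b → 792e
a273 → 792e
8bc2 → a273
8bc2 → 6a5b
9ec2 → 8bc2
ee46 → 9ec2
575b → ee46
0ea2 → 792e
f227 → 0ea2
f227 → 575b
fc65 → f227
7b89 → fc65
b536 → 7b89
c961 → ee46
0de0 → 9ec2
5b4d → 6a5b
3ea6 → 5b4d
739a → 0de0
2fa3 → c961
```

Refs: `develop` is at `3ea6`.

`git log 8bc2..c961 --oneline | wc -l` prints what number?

Reachable from c961: {6a5b, 792e, 8bc2, 9ec2, a273, c961, ee46}.
Reachable from 8bc2: {6a5b, 792e, 8bc2, a273}.
In c961's history but not 8bc2's: {9ec2, c961, ee46} — 3 commits.

3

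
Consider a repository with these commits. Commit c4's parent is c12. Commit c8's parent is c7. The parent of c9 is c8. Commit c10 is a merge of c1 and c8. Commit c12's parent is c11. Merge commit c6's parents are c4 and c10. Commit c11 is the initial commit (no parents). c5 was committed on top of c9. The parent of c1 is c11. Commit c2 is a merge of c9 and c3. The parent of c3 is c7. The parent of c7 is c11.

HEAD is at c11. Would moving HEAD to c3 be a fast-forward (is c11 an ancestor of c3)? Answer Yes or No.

Yes

A fast-forward from c11 to c3 is possible iff c11 is an ancestor of c3.
Ancestors of c3: {c11, c3, c7}.
c11 is among them, so fast-forward is possible.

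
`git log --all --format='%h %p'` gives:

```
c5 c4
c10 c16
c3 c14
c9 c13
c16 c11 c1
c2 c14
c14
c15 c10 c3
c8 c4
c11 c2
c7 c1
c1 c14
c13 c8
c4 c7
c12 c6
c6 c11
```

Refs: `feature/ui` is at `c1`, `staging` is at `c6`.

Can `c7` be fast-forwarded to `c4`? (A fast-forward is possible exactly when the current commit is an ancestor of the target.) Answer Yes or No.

A fast-forward from c7 to c4 is possible iff c7 is an ancestor of c4.
Ancestors of c4: {c1, c14, c4, c7}.
c7 is among them, so fast-forward is possible.

Yes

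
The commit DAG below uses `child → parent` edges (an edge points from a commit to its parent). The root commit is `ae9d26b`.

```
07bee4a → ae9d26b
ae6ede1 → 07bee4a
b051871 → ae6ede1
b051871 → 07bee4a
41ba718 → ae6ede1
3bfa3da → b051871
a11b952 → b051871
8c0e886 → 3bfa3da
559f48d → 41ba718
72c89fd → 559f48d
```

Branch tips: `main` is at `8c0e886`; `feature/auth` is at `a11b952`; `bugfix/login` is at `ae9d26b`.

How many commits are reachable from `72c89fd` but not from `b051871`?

3

Reachable from 72c89fd: {07bee4a, 41ba718, 559f48d, 72c89fd, ae6ede1, ae9d26b}.
Reachable from b051871: {07bee4a, ae6ede1, ae9d26b, b051871}.
In 72c89fd's history but not b051871's: {41ba718, 559f48d, 72c89fd} — 3 commits.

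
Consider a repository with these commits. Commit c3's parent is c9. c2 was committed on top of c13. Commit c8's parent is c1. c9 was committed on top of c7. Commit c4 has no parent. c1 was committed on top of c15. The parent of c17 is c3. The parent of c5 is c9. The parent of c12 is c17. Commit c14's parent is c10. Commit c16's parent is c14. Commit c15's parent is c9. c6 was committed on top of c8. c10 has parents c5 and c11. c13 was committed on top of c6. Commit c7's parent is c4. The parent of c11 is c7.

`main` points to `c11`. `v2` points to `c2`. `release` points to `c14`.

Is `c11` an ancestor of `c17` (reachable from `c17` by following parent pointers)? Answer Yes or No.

No

Ancestors of c17: {c17, c3, c4, c7, c9}.
c11 is not in that set, so it is not an ancestor of c17.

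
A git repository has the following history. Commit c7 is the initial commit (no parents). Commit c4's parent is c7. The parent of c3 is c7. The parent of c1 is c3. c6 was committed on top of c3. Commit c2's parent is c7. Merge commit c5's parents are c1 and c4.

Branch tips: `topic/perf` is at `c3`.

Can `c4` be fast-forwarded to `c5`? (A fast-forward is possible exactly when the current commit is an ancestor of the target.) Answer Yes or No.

Yes

A fast-forward from c4 to c5 is possible iff c4 is an ancestor of c5.
Ancestors of c5: {c1, c3, c4, c5, c7}.
c4 is among them, so fast-forward is possible.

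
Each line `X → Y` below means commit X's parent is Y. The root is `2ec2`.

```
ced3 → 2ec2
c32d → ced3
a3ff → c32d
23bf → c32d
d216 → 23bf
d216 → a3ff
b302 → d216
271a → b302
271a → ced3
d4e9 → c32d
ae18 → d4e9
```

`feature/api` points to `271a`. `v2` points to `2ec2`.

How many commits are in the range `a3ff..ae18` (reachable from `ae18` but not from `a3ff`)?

2

Reachable from ae18: {2ec2, ae18, c32d, ced3, d4e9}.
Reachable from a3ff: {2ec2, a3ff, c32d, ced3}.
In ae18's history but not a3ff's: {ae18, d4e9} — 2 commits.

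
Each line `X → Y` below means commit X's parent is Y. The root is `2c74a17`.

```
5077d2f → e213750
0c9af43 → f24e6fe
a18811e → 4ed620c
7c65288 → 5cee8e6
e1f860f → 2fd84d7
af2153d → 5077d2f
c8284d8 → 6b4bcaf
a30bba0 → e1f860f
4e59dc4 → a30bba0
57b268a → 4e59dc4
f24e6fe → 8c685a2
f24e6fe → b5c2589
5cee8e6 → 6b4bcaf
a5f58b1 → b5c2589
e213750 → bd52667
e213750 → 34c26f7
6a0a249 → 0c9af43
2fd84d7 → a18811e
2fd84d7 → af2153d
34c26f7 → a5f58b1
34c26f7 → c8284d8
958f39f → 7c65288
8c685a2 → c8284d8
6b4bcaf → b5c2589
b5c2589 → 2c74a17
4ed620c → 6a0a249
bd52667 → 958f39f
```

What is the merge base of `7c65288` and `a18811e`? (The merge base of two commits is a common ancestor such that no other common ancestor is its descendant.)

Ancestors of 7c65288: {2c74a17, 5cee8e6, 6b4bcaf, 7c65288, b5c2589}.
Ancestors of a18811e: {0c9af43, 2c74a17, 4ed620c, 6a0a249, 6b4bcaf, 8c685a2, a18811e, b5c2589, c8284d8, f24e6fe}.
Common ancestors: {2c74a17, 6b4bcaf, b5c2589}.
Among these, 6b4bcaf is not an ancestor of any other common ancestor — it is the merge base.

6b4bcaf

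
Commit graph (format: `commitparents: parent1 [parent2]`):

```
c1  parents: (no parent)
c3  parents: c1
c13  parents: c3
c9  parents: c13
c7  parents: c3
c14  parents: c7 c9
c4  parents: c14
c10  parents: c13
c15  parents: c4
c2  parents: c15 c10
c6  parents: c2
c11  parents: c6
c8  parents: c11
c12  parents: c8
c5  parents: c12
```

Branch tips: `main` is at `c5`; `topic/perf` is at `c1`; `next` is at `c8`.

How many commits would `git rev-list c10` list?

Walking parent pointers from c10: reachable set = {c1, c10, c13, c3}.
That is 4 commits.

4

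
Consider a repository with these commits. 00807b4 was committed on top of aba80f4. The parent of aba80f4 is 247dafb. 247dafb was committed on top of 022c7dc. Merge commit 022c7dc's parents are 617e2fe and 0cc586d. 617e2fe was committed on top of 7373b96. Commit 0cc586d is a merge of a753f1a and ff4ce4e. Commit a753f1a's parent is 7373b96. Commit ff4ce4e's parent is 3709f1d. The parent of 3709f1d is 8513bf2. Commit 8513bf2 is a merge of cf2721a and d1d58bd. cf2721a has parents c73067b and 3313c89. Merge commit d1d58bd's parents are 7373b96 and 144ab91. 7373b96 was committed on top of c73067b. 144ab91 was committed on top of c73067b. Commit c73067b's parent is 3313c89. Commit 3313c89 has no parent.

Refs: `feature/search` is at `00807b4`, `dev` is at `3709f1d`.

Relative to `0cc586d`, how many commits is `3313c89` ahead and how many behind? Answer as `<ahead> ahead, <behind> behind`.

Reachable from 3313c89: {3313c89}.
Reachable from 0cc586d: {0cc586d, 144ab91, 3313c89, 3709f1d, 7373b96, 8513bf2, a753f1a, c73067b, cf2721a, d1d58bd, ff4ce4e}.
Only in 3313c89's history (ahead): {} — 0.
Only in 0cc586d's history (behind): {0cc586d, 144ab91, 3709f1d, 7373b96, 8513bf2, a753f1a, c73067b, cf2721a, d1d58bd, ff4ce4e} — 10.

0 ahead, 10 behind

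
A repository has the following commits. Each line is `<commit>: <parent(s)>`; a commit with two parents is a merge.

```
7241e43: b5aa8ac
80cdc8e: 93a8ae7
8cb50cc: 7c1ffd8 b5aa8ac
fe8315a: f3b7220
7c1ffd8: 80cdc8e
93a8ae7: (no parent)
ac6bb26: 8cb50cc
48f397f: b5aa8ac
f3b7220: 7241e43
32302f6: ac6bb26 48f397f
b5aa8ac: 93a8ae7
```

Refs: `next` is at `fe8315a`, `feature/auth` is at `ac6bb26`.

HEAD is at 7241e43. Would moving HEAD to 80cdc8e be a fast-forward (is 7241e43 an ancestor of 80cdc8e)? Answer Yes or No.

No

A fast-forward from 7241e43 to 80cdc8e is possible iff 7241e43 is an ancestor of 80cdc8e.
Ancestors of 80cdc8e: {80cdc8e, 93a8ae7}.
7241e43 is not among them, so fast-forward is not possible.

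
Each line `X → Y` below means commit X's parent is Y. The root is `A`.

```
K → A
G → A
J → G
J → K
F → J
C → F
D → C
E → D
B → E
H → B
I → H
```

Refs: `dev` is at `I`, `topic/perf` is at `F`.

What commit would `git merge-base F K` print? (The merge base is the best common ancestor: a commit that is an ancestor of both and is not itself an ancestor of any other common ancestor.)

K

Ancestors of F: {A, F, G, J, K}.
Ancestors of K: {A, K}.
Common ancestors: {A, K}.
Among these, K is not an ancestor of any other common ancestor — it is the merge base.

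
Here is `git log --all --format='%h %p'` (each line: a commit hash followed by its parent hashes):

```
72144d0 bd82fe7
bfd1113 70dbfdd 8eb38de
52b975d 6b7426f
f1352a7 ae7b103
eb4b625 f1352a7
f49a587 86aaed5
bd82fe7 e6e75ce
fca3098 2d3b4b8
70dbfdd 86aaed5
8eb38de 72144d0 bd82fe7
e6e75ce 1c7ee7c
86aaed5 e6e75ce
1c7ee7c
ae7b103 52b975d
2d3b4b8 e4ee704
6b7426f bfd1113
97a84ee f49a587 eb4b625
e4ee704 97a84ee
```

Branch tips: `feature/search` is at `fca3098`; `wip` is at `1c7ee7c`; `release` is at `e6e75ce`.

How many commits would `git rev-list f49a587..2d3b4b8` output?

Reachable from 2d3b4b8: {1c7ee7c, 2d3b4b8, 52b975d, 6b7426f, 70dbfdd, 72144d0, 86aaed5, 8eb38de, 97a84ee, ae7b103, bd82fe7, bfd1113, e4ee704, e6e75ce, eb4b625, f1352a7, f49a587}.
Reachable from f49a587: {1c7ee7c, 86aaed5, e6e75ce, f49a587}.
In 2d3b4b8's history but not f49a587's: {2d3b4b8, 52b975d, 6b7426f, 70dbfdd, 72144d0, 8eb38de, 97a84ee, ae7b103, bd82fe7, bfd1113, e4ee704, eb4b625, f1352a7} — 13 commits.

13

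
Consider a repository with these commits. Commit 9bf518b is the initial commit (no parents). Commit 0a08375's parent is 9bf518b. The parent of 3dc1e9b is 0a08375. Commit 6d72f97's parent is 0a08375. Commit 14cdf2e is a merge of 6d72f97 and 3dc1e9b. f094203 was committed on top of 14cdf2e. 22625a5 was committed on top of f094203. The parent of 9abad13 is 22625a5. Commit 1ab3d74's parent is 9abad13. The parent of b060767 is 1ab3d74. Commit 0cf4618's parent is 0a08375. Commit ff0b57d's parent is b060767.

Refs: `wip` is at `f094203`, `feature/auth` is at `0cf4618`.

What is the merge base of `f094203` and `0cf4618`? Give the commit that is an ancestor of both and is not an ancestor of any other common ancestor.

Ancestors of f094203: {0a08375, 14cdf2e, 3dc1e9b, 6d72f97, 9bf518b, f094203}.
Ancestors of 0cf4618: {0a08375, 0cf4618, 9bf518b}.
Common ancestors: {0a08375, 9bf518b}.
Among these, 0a08375 is not an ancestor of any other common ancestor — it is the merge base.

0a08375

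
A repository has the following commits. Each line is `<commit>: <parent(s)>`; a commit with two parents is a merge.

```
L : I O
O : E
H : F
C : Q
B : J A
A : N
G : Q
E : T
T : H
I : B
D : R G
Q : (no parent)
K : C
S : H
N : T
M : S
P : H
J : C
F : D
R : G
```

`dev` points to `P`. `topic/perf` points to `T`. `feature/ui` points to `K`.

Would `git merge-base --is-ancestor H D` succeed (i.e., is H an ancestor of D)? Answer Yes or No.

Ancestors of D: {D, G, Q, R}.
H is not in that set, so it is not an ancestor of D.

No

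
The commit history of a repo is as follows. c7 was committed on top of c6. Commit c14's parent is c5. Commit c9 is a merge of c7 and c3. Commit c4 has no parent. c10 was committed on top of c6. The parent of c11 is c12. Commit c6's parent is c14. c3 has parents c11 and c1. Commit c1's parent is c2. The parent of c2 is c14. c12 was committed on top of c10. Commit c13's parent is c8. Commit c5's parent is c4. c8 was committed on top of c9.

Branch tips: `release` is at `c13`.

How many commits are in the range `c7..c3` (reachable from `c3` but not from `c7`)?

Reachable from c3: {c1, c10, c11, c12, c14, c2, c3, c4, c5, c6}.
Reachable from c7: {c14, c4, c5, c6, c7}.
In c3's history but not c7's: {c1, c10, c11, c12, c2, c3} — 6 commits.

6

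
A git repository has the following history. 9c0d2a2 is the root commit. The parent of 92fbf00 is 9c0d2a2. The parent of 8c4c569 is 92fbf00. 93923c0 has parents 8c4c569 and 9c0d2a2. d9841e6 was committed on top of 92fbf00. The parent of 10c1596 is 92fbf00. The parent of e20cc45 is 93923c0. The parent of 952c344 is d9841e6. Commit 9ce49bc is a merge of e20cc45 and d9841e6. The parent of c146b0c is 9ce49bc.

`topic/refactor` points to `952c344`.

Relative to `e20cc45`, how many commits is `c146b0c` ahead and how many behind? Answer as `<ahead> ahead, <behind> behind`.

3 ahead, 0 behind

Reachable from c146b0c: {8c4c569, 92fbf00, 93923c0, 9c0d2a2, 9ce49bc, c146b0c, d9841e6, e20cc45}.
Reachable from e20cc45: {8c4c569, 92fbf00, 93923c0, 9c0d2a2, e20cc45}.
Only in c146b0c's history (ahead): {9ce49bc, c146b0c, d9841e6} — 3.
Only in e20cc45's history (behind): {} — 0.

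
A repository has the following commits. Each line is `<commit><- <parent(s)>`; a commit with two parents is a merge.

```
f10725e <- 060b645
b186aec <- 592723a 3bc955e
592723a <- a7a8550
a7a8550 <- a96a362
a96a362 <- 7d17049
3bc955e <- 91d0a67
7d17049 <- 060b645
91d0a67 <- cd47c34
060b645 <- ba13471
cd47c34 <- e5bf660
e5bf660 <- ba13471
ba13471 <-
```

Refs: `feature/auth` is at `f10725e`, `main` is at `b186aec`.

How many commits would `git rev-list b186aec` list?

11

Walking parent pointers from b186aec: reachable set = {060b645, 3bc955e, 592723a, 7d17049, 91d0a67, a7a8550, a96a362, b186aec, ba13471, cd47c34, e5bf660}.
That is 11 commits.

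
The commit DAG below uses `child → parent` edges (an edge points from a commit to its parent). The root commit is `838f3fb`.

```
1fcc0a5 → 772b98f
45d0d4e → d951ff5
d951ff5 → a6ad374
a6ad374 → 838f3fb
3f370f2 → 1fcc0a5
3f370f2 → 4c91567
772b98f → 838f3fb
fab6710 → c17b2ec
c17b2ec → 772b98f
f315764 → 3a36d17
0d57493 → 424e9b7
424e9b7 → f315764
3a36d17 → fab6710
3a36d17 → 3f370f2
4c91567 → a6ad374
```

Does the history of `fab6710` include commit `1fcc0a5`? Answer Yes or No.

Ancestors of fab6710: {772b98f, 838f3fb, c17b2ec, fab6710}.
1fcc0a5 is not in that set, so it is not an ancestor of fab6710.

No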